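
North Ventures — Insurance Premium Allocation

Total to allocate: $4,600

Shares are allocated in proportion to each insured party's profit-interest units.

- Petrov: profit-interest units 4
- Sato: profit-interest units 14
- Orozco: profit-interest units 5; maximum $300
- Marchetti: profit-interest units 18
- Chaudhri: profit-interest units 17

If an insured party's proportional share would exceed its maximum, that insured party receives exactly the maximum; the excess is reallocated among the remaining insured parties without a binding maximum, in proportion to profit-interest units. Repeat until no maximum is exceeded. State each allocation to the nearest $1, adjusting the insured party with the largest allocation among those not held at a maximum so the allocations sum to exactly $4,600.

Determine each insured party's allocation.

Petrov: $325 | Sato: $1,136 | Orozco: $300 | Marchetti: $1,460 | Chaudhri: $1,379

Sum of profit-interest units: 58.
Unconstrained shares: Petrov 317.24; Sato 1,110.34; Orozco 396.55; Marchetti 1,427.59; Chaudhri 1,348.28.
Held at cap: Orozco ($300); residual $4,300 reallocated over remaining profit-interest units 53.
Remaining shares: Petrov 324.53 → $325; Sato 1,135.85 → $1,136; Marchetti 1,460.38 → $1,460; Chaudhri 1,379.25 → $1,379.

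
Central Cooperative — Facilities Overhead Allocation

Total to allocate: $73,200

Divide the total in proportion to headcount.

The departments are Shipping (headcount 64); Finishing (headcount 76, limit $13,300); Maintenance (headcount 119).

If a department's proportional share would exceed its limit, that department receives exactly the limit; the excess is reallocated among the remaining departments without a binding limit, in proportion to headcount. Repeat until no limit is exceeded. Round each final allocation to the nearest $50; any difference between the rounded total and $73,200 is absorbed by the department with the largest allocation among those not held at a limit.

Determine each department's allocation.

Combined headcount = 259.
Unconstrained shares: Shipping 18,088.03; Finishing 21,479.54; Maintenance 33,632.43.
Capped: Finishing ($13,300); residual $59,900 reallocated over remaining headcount 183.
Remaining shares: Shipping 20,948.63 → $20,950; Maintenance 38,951.37 → $38,950.

Shipping: $20,950; Finishing: $13,300; Maintenance: $38,950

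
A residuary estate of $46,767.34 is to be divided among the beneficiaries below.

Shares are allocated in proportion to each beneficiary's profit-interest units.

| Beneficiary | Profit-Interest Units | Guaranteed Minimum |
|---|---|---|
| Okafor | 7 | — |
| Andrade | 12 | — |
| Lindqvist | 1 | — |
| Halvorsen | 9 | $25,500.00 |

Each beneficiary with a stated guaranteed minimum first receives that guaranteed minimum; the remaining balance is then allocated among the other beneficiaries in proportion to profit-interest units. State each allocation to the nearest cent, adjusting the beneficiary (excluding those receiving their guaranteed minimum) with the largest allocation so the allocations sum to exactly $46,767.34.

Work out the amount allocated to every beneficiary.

Okafor: $7,443.57 | Andrade: $12,760.40 | Lindqvist: $1,063.37 | Halvorsen: $25,500.00

Fund the minimums — Halvorsen $25,500.00. Residual $21,267.34.
Residual split over remaining profit-interest units 20: Okafor 7,443.5690 → $7,443.57; Andrade 12,760.4040 → $12,760.40; Lindqvist 1,063.3670 → $1,063.37.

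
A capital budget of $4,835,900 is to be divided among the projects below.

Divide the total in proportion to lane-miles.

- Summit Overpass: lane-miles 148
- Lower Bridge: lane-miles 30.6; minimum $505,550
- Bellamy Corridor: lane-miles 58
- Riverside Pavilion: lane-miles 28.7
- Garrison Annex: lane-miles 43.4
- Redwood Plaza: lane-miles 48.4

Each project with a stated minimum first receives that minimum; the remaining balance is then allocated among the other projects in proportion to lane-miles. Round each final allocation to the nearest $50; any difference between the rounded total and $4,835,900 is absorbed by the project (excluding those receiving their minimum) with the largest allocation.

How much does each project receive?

Summit Overpass: $1,962,900; Lower Bridge: $505,550; Bellamy Corridor: $769,250; Riverside Pavilion: $380,650; Garrison Annex: $575,600; Redwood Plaza: $641,950

Fund the minimums — Lower Bridge $505,550. Balance $4,330,350.
Balance split over remaining lane-miles 326.5: Summit Overpass 1,962,915.16 → $1,962,900; Bellamy Corridor 769,250.54 → $769,250; Riverside Pavilion 380,646.39 → $380,650; Garrison Annex 575,611.61 → $575,600; Redwood Plaza 641,926.31 → $641,950.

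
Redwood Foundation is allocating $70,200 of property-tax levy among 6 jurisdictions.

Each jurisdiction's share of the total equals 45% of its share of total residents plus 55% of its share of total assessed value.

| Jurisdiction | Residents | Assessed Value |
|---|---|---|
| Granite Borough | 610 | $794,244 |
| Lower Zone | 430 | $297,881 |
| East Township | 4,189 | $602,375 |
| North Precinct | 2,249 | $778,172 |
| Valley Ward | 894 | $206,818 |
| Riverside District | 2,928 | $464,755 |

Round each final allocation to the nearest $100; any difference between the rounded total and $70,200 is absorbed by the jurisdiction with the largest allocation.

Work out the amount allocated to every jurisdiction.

Granite Borough: $11,500 · Lower Zone: $4,900 · East Township: $19,100 · North Precinct: $15,800 · Valley Ward: $5,000 · Riverside District: $13,900

Residents total 11,300; assessed value total 3,144,245.
Composite weights (45% residents + 55% assessed value): Granite Borough 0.1632; Lower Zone 0.0692; East Township 0.2722; North Precinct 0.2257; Valley Ward 0.0718; Riverside District 0.1979.
Raw shares: Granite Borough 11,458.28; Lower Zone 4,859.95; East Township 19,107.58; North Precinct 15,842.87; Valley Ward 5,038.88; Riverside District 13,892.44.
After rounding ($100): Granite Borough $11,500; Lower Zone $4,900; East Township $19,100; North Precinct $15,800; Valley Ward $5,000; Riverside District $13,900. Sum = $70,200.
Sum already equals the total — no adjustment.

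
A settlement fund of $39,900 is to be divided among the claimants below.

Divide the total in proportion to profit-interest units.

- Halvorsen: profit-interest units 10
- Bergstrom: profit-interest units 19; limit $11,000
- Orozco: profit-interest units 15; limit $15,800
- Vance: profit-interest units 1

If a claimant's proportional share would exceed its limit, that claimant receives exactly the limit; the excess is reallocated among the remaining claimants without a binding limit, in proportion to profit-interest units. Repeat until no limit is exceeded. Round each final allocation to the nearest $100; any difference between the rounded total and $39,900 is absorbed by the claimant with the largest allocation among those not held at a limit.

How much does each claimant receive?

Halvorsen: $11,900; Bergstrom: $11,000; Orozco: $15,800; Vance: $1,200

Combined profit-interest units = 45.
Pro-rata shares before constraints: Halvorsen 8,866.67; Bergstrom 16,846.67; Orozco 13,300.00; Vance 886.67.
Capped: Bergstrom ($11,000); balance $28,900 reallocated over remaining profit-interest units 26.
Capped: Orozco ($15,800); balance $13,100 reallocated over remaining profit-interest units 11.
Redistributed shares: Halvorsen 11,909.09 → $11,900; Vance 1,190.91 → $1,200.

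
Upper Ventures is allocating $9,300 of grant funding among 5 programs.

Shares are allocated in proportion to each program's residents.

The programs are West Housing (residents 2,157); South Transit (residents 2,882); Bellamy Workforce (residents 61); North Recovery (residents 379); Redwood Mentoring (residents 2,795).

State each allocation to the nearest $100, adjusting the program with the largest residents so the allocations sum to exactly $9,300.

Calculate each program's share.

Sum of residents: 8,274.
Proportional shares: West Housing 2,157/8,274 × $9,300 = 2,424.47; South Transit 2,882/8,274 × $9,300 = 3,239.38; Bellamy Workforce 61/8,274 × $9,300 = 68.56; North Recovery 379/8,274 × $9,300 = 426.00; Redwood Mentoring 2,795/8,274 × $9,300 = 3,141.59.
At nearest $100: West Housing $2,400; South Transit $3,200; Bellamy Workforce $100; North Recovery $400; Redwood Mentoring $3,100. Sum = $9,200.
Difference $9,300 − $9,200 = +$100 applied to largest residents (South Transit): South Transit becomes $3,300.

West Housing: $2,400 · South Transit: $3,300 · Bellamy Workforce: $100 · North Recovery: $400 · Redwood Mentoring: $3,100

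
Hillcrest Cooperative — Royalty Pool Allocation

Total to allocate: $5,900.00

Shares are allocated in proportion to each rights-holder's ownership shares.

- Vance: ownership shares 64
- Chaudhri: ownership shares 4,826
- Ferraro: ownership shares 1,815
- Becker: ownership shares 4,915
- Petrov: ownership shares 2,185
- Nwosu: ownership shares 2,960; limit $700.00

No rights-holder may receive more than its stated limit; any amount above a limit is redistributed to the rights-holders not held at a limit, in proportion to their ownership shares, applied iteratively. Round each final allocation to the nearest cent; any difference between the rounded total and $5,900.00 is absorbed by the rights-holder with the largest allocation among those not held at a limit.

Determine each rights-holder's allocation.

Ownership shares total: 16,765.
Pro-rata shares before constraints: Vance 22.5231; Chaudhri 1,698.3835; Ferraro 638.7414; Becker 1,729.7047; Petrov 768.9532; Nwosu 1,041.6940.
Capped: Nwosu ($700.00); remaining pool $5,200.00 reallocated over remaining ownership shares 13,805.
Remaining shares: Vance 24.1072 → $24.11; Chaudhri 1,817.8341 → $1,817.83; Ferraro 683.6653 → $683.67; Becker 1,851.3582 → $1,851.36; Petrov 823.0351 → $823.04.
Rounding difference −$0.01 applied to Becker → $1,851.35.

Vance: $24.11 | Chaudhri: $1,817.83 | Ferraro: $683.67 | Becker: $1,851.35 | Petrov: $823.04 | Nwosu: $700.00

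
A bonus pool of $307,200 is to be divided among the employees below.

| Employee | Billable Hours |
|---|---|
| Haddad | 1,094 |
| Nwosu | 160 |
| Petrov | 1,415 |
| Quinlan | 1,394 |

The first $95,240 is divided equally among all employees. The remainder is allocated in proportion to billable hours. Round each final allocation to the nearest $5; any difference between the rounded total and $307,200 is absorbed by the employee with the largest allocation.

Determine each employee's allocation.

$95,240 shared equally gives $23,810 per employee.
Remainder $211,960 by billable hours (total 4,063): Haddad 57,072.17 → $57,070; Nwosu 8,346.94 → $8,345; Petrov 73,818.21 → $73,820; Quinlan 72,722.68 → $72,725.
Totals: Haddad $23,810 + $57,070 = $80,880; Nwosu $23,810 + $8,345 = $32,155; Petrov $23,810 + $73,820 = $97,630; Quinlan $23,810 + $72,725 = $96,535.

Haddad: $80,880 · Nwosu: $32,155 · Petrov: $97,630 · Quinlan: $96,535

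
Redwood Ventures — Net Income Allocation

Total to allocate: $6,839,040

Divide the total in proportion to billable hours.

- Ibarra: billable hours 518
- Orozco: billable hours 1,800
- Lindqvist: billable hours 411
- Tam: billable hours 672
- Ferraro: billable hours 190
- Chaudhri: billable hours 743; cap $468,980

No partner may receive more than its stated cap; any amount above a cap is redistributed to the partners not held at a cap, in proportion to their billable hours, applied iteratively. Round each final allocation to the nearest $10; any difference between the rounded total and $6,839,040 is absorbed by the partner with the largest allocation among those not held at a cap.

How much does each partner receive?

Ibarra: $918,880 | Orozco: $3,193,010 | Lindqvist: $729,070 | Tam: $1,192,060 | Ferraro: $337,040 | Chaudhri: $468,980

Combined billable hours = 4,334.
Proportional shares (ignoring caps): Ibarra 817,402.57; Orozco 2,840,395.02; Lindqvist 648,556.86; Tam 1,060,414.14; Ferraro 299,819.47; Chaudhri 1,172,451.94.
Held at cap: Chaudhri ($468,980); balance $6,370,060 reallocated over remaining billable hours 3,591.
Redistributed shares: Ibarra 918,878.05 → $918,880; Orozco 3,193,012.53 → $3,193,010; Lindqvist 729,071.19 → $729,070; Tam 1,192,058.01 → $1,192,060; Ferraro 337,040.21 → $337,040.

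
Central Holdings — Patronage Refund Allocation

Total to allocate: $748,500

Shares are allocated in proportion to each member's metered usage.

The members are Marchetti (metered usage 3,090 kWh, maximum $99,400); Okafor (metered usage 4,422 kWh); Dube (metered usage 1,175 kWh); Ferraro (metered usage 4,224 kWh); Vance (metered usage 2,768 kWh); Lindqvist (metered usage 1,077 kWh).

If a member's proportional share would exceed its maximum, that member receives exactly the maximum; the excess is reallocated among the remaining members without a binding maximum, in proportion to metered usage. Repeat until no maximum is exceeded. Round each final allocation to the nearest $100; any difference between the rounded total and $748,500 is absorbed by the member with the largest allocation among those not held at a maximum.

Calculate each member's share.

Combined metered usage = 16,756.
Proportional shares (ignoring caps): Marchetti 138,032.05; Okafor 197,533.24; Dube 52,487.91; Ferraro 188,688.47; Vance 123,648.13; Lindqvist 48,110.20.
Held at cap: Marchetti ($99,400); remaining pool $649,100 reallocated over remaining metered usage 13,666.
Shares after redistribution: Okafor 210,033.67 → $210,000; Dube 55,809.49 → $55,800; Ferraro 200,629.18 → $200,600; Vance 131,472.91 → $131,500; Lindqvist 51,154.74 → $51,200.

Marchetti: $99,400 | Okafor: $210,000 | Dube: $55,800 | Ferraro: $200,600 | Vance: $131,500 | Lindqvist: $51,200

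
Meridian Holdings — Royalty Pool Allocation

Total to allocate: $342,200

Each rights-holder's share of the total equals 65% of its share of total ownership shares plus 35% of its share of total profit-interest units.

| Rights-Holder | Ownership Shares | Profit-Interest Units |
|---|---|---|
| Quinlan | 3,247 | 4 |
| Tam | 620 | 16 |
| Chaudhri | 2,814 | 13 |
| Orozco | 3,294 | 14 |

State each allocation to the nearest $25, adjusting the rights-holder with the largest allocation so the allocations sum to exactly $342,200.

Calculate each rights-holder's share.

Quinlan: $82,600 | Tam: $54,600 | Chaudhri: $95,875 | Orozco: $109,125

Ownership shares total 9,975; profit-interest units total 47.
Combined weights (65% ownership shares + 35% profit-interest units): Quinlan 0.2414; Tam 0.1595; Chaudhri 0.2802; Orozco 0.3189.
Proportional shares: Quinlan 82,597.22; Tam 54,597.99; Chaudhri 95,876.55; Orozco 109,128.24.
After rounding ($25): Quinlan $82,600; Tam $54,600; Chaudhri $95,875; Orozco $109,125. Sum = $342,200.
Rounded total matches; no reconciliation needed.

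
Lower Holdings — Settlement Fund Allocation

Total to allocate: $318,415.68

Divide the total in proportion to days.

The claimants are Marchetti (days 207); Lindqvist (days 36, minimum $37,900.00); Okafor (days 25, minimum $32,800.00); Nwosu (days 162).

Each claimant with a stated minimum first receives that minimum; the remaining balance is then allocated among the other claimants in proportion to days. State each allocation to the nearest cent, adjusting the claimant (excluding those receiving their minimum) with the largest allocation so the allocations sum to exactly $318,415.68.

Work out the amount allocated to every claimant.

Marchetti: $138,962.45 · Lindqvist: $37,900.00 · Okafor: $32,800.00 · Nwosu: $108,753.23

Minimums first: Lindqvist $37,900.00; Okafor $32,800.00. Balance $247,715.68.
Balance split over remaining days 369: Marchetti 138,962.4546 → $138,962.45; Nwosu 108,753.2254 → $108,753.23.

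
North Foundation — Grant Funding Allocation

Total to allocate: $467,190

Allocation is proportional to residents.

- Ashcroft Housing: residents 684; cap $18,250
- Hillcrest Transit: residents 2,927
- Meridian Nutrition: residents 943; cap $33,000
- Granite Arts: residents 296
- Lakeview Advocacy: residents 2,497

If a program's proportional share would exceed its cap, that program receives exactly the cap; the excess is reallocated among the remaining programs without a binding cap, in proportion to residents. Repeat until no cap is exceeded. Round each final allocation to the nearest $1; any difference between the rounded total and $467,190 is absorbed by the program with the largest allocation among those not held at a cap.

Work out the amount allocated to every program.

Residents total: 7,347.
Proportional shares (ignoring caps): Ashcroft Housing 43,495.03; Hillcrest Transit 186,125.65; Meridian Nutrition 59,964.63; Granite Arts 18,822.41; Lakeview Advocacy 158,782.28.
Capped: Ashcroft Housing ($18,250), Meridian Nutrition ($33,000); remaining pool $415,940 reallocated over remaining residents 5,720.
Redistributed shares: Hillcrest Transit 212,842.02 → $212,842; Granite Arts 21,524.17 → $21,524; Lakeview Advocacy 181,573.81 → $181,574.

Ashcroft Housing: $18,250 · Hillcrest Transit: $212,842 · Meridian Nutrition: $33,000 · Granite Arts: $21,524 · Lakeview Advocacy: $181,574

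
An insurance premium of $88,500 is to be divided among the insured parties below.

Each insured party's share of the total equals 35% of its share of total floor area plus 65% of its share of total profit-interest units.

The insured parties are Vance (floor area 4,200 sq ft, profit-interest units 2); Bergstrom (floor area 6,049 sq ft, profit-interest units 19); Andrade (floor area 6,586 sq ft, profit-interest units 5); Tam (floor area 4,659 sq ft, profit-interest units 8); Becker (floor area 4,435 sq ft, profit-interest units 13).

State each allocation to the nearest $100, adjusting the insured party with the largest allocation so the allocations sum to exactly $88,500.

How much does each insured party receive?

Totals — floor area 25,929, profit-interest units 47.
Composite weights (35% floor area + 65% profit-interest units): Vance 0.0844; Bergstrom 0.3444; Andrade 0.1580; Tam 0.1735; Becker 0.2397.
Pro-rata amounts: Vance 7,465.23; Bergstrom 30,480.97; Andrade 13,987.37; Tam 15,357.17; Becker 21,209.26.
After rounding ($100): Vance $7,500; Bergstrom $30,500; Andrade $14,000; Tam $15,400; Becker $21,200. Sum = $88,600.
Difference $88,500 − $88,600 = −$100 applied to largest allocation (Bergstrom): Bergstrom becomes $30,400.

Vance: $7,500 · Bergstrom: $30,400 · Andrade: $14,000 · Tam: $15,400 · Becker: $21,200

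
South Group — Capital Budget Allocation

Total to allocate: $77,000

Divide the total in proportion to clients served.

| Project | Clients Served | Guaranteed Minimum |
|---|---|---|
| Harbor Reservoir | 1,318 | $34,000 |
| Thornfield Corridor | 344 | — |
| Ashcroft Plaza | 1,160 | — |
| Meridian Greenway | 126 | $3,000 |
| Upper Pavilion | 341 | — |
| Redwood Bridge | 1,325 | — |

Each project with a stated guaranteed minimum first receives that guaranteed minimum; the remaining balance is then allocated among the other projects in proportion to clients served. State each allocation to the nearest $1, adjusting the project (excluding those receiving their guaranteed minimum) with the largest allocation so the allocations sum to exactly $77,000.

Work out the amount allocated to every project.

Guaranteed amounts: Harbor Reservoir $34,000; Meridian Greenway $3,000. Remaining pool $40,000.
Remaining pool split over remaining clients served 3,170: Thornfield Corridor 4,340.69 → $4,341; Ashcroft Plaza 14,637.22 → $14,637; Upper Pavilion 4,302.84 → $4,303; Redwood Bridge 16,719.24 → $16,719.

Harbor Reservoir: $34,000 | Thornfield Corridor: $4,341 | Ashcroft Plaza: $14,637 | Meridian Greenway: $3,000 | Upper Pavilion: $4,303 | Redwood Bridge: $16,719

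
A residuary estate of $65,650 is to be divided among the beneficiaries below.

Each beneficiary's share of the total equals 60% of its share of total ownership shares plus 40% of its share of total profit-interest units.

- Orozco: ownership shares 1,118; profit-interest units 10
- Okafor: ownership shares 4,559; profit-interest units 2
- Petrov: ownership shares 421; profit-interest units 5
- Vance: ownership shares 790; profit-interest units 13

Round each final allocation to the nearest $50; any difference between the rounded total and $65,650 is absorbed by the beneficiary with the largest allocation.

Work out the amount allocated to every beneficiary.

Orozco: $15,150; Okafor: $27,800; Petrov: $6,800; Vance: $15,900

Totals — ownership shares 6,888, profit-interest units 30.
Combined weights (60% ownership shares + 40% profit-interest units): Orozco 0.2307; Okafor 0.4238; Petrov 0.1033; Vance 0.2421.
Raw shares: Orozco 15,146.77; Okafor 27,821.95; Petrov 6,784.21; Vance 15,897.06.
Rounded to nearest $50: Orozco $15,150; Okafor $27,800; Petrov $6,800; Vance $15,900. Sum = $65,650.
Rounded total matches; no reconciliation needed.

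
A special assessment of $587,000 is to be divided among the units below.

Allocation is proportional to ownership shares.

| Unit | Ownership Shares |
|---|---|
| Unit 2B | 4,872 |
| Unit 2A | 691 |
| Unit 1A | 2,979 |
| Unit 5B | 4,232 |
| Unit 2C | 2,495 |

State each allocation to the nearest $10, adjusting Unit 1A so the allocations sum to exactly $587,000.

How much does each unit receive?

Total ownership shares = 15,269.
Pro-rata amounts: Unit 2B 4,872/15,269 × $587,000 = 187,298.71; Unit 2A 691/15,269 × $587,000 = 26,564.74; Unit 1A 2,979/15,269 × $587,000 = 114,524.40; Unit 5B 4,232/15,269 × $587,000 = 162,694.61; Unit 2C 2,495/15,269 × $587,000 = 95,917.55.
Rounded to nearest $10: Unit 2B $187,300; Unit 2A $26,560; Unit 1A $114,520; Unit 5B $162,690; Unit 2C $95,920. Sum = $586,990.
Difference $587,000 − $586,990 = +$10 applied to Unit 1A: Unit 1A becomes $114,530.

Unit 2B: $187,300 · Unit 2A: $26,560 · Unit 1A: $114,530 · Unit 5B: $162,690 · Unit 2C: $95,920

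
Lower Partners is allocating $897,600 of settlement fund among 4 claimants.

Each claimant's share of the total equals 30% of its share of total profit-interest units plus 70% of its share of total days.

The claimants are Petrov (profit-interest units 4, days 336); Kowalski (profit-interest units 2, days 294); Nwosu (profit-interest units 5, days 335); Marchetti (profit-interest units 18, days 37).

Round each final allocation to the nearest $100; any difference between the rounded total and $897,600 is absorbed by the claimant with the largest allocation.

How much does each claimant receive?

Petrov: $247,800 | Kowalski: $202,900 | Nwosu: $256,600 | Marchetti: $190,300

Profit-interest units total 29; days total 1,002.
Composite weights (30% profit-interest units + 70% days): Petrov 0.2761; Kowalski 0.2261; Nwosu 0.2858; Marchetti 0.2121.
Proportional shares: Petrov 247,836.20; Kowalski 202,928.40; Nwosu 256,494.65; Marchetti 190,340.75.
After rounding ($100): Petrov $247,800; Kowalski $202,900; Nwosu $256,500; Marchetti $190,300. Sum = $897,500.
Difference $897,600 − $897,500 = +$100 applied to largest allocation (Nwosu): Nwosu becomes $256,600.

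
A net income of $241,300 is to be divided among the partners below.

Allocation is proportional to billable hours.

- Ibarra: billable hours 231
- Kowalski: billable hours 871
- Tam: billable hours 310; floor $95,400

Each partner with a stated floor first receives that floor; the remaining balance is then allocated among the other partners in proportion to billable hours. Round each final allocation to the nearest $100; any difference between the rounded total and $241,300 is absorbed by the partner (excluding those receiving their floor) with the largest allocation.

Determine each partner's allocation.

Ibarra: $30,600; Kowalski: $115,300; Tam: $95,400

Guaranteed amounts: Tam $95,400. Balance $145,900.
Balance split over remaining billable hours 1,102: Ibarra 30,583.39 → $30,600; Kowalski 115,316.61 → $115,300.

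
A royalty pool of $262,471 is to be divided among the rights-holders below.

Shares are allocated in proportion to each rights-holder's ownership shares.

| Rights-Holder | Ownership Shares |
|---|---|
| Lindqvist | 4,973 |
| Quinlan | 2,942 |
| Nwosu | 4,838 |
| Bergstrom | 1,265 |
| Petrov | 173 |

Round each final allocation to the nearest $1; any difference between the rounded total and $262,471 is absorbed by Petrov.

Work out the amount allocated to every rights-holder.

Sum of ownership shares: 14,191.
Pro-rata amounts: Lindqvist 4,973/14,191 × $262,471 = 91,978.60; Quinlan 2,942/14,191 × $262,471 = 54,414.04; Nwosu 4,838/14,191 × $262,471 = 89,481.69; Bergstrom 1,265/14,191 × $262,471 = 23,396.93; Petrov 173/14,191 × $262,471 = 3,199.74.
At nearest $1: Lindqvist $91,979; Quinlan $54,414; Nwosu $89,482; Bergstrom $23,397; Petrov $3,200. Sum = $262,472.
Difference $262,471 − $262,472 = −$1 applied to Petrov: Petrov becomes $3,199.

Lindqvist: $91,979; Quinlan: $54,414; Nwosu: $89,482; Bergstrom: $23,397; Petrov: $3,199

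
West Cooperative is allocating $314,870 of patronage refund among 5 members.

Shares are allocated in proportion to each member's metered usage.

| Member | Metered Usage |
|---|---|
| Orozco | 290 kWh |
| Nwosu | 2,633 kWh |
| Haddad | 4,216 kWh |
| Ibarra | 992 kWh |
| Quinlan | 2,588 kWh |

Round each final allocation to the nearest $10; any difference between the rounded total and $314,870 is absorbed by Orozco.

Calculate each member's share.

Orozco: $8,530; Nwosu: $77,340; Haddad: $123,840; Ibarra: $29,140; Quinlan: $76,020

Sum of metered usage: 10,719.
Proportional shares: Orozco 290/10,719 × $314,870 = 8,518.73; Nwosu 2,633/10,719 × $314,870 = 77,344.22; Haddad 4,216/10,719 × $314,870 = 123,844.75; Ibarra 992/10,719 × $314,870 = 29,139.94; Quinlan 2,588/10,719 × $314,870 = 76,022.35.
At nearest $10: Orozco $8,520; Nwosu $77,340; Haddad $123,840; Ibarra $29,140; Quinlan $76,020. Sum = $314,860.
Difference $314,870 − $314,860 = +$10 applied to Orozco: Orozco becomes $8,530.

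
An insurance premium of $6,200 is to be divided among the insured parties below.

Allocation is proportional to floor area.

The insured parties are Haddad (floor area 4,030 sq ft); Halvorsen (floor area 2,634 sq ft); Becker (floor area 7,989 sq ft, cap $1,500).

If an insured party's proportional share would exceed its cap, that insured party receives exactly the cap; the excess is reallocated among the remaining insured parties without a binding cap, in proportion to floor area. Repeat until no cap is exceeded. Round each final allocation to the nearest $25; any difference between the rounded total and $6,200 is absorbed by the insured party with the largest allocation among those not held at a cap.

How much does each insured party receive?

Sum of floor area: 14,653.
Unconstrained shares: Haddad 1,705.18; Halvorsen 1,114.50; Becker 3,380.32.
Held at cap: Becker ($1,500); balance $4,700 reallocated over remaining floor area 6,664.
Remaining shares: Haddad 2,842.29 → $2,850; Halvorsen 1,857.71 → $1,850.

Haddad: $2,850 · Halvorsen: $1,850 · Becker: $1,500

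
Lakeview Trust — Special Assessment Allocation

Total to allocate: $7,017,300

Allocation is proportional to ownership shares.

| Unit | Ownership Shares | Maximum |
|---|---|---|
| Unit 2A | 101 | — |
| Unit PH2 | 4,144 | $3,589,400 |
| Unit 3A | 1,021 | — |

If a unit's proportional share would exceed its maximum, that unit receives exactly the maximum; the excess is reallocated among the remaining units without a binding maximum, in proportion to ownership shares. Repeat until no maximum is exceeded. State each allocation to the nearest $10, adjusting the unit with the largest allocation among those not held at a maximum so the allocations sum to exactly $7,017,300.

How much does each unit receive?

Unit 2A: $308,570 · Unit PH2: $3,589,400 · Unit 3A: $3,119,330

Combined ownership shares = 5,266.
Pro-rata shares before constraints: Unit 2A 134,589.31; Unit PH2 5,522,159.36; Unit 3A 1,360,551.33.
Cap binds for Unit PH2 ($3,589,400); residual $3,427,900 reallocated over remaining ownership shares 1,122.
Redistributed shares: Unit 2A 308,572.10 → $308,570; Unit 3A 3,119,327.90 → $3,119,330.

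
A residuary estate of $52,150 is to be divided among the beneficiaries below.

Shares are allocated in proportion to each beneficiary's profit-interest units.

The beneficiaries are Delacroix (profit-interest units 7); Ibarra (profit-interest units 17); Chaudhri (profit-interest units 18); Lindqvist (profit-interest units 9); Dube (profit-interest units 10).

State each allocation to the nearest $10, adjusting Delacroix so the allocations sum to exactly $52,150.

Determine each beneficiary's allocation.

Delacroix: $5,990 · Ibarra: $14,530 · Chaudhri: $15,390 · Lindqvist: $7,690 · Dube: $8,550

Total profit-interest units = 61.
Raw shares: Delacroix 7/61 × $52,150 = 5,984.43; Ibarra 17/61 × $52,150 = 14,533.61; Chaudhri 18/61 × $52,150 = 15,388.52; Lindqvist 9/61 × $52,150 = 7,694.26; Dube 10/61 × $52,150 = 8,549.18.
Rounded to nearest $10: Delacroix $5,980; Ibarra $14,530; Chaudhri $15,390; Lindqvist $7,690; Dube $8,550. Sum = $52,140.
Difference $52,150 − $52,140 = +$10 applied to Delacroix: Delacroix becomes $5,990.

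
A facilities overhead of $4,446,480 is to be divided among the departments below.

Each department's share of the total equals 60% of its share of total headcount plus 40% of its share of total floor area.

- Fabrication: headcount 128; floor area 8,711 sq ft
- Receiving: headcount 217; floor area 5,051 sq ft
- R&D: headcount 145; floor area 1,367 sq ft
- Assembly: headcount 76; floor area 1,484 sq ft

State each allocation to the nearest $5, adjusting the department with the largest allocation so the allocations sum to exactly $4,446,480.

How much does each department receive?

Headcount total 566; floor area total 16,613.
Blended shares (60% headcount + 40% floor area): Fabrication 0.3454; Receiving 0.3517; R&D 0.1866; Assembly 0.1163.
Pro-rata amounts: Fabrication 1,535,940.50; Receiving 1,563,608.86; R&D 829,820.91; Assembly 517,109.73.
After rounding ($5): Fabrication $1,535,940; Receiving $1,563,610; R&D $829,820; Assembly $517,110. Sum = $4,446,480.
No rounding difference to absorb.

Fabrication: $1,535,940 · Receiving: $1,563,610 · R&D: $829,820 · Assembly: $517,110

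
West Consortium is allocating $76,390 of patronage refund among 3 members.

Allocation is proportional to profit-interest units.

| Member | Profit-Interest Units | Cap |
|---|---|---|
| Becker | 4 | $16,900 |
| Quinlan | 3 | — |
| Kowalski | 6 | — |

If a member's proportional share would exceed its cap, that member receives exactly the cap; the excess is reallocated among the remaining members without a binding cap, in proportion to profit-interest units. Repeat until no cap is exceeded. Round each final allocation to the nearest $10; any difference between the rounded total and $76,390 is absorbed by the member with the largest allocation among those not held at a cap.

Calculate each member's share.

Becker: $16,900 · Quinlan: $19,830 · Kowalski: $39,660

Sum of profit-interest units: 13.
Proportional shares (ignoring caps): Becker 23,504.62; Quinlan 17,628.46; Kowalski 35,256.92.
Capped: Becker ($16,900); residual $59,490 reallocated over remaining profit-interest units 9.
Redistributed shares: Quinlan 19,830.00 → $19,830; Kowalski 39,660.00 → $39,660.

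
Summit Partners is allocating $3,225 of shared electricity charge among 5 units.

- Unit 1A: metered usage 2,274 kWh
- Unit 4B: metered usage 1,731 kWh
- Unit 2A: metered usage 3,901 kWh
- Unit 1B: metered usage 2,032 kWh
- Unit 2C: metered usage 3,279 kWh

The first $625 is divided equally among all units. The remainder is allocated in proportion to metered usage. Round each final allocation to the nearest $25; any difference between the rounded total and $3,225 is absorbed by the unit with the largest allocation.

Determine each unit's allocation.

$625 shared equally gives $125 per unit.
Remainder $2,600 by metered usage (total 13,217): Unit 1A 447.33 → $450; Unit 4B 340.52 → $350; Unit 2A 767.39 → $775; Unit 1B 399.73 → $400; Unit 2C 645.03 → $650.
Rounding difference −$25 on remainder applied to Unit 2A.
Totals: Unit 1A $125 + $450 = $575; Unit 4B $125 + $350 = $475; Unit 2A $125 + $750 = $875; Unit 1B $125 + $400 = $525; Unit 2C $125 + $650 = $775.

Unit 1A: $575; Unit 4B: $475; Unit 2A: $875; Unit 1B: $525; Unit 2C: $775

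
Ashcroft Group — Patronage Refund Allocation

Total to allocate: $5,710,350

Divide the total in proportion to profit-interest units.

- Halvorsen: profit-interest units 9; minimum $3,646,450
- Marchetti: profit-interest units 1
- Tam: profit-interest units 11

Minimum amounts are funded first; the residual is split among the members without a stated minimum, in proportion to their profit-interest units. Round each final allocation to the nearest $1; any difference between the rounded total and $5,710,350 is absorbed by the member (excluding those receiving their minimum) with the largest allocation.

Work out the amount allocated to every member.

Halvorsen: $3,646,450; Marchetti: $171,992; Tam: $1,891,908

Fund the minimums — Halvorsen $3,646,450. Balance $2,063,900.
Balance split over remaining profit-interest units 12: Marchetti 171,991.67 → $171,992; Tam 1,891,908.33 → $1,891,908.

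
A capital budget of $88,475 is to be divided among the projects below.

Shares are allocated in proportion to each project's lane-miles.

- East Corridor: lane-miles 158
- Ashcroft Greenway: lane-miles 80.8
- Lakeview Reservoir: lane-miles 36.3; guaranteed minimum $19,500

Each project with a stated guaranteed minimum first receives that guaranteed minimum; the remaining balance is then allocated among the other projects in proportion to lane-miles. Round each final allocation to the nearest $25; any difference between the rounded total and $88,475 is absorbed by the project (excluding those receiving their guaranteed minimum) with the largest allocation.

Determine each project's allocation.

East Corridor: $45,625; Ashcroft Greenway: $23,350; Lakeview Reservoir: $19,500

Minimums first: Lakeview Reservoir $19,500. Residual $68,975.
Residual split over remaining lane-miles 238.8: East Corridor 45,636.73 → $45,625; Ashcroft Greenway 23,338.27 → $23,350.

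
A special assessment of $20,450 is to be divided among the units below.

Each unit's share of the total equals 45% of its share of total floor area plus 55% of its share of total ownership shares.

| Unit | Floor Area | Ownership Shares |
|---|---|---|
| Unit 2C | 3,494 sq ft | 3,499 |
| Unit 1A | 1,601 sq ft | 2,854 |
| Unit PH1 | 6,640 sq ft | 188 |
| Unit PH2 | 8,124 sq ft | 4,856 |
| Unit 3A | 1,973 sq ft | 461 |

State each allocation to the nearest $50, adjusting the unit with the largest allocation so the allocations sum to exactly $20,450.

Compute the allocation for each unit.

Unit 2C: $4,800 | Unit 1A: $3,400 | Unit PH1: $3,000 | Unit PH2: $8,000 | Unit 3A: $1,250

Totals — floor area 21,832, ownership shares 11,858.
Combined weights (45% floor area + 55% ownership shares): Unit 2C 0.2343; Unit 1A 0.1654; Unit PH1 0.1456; Unit PH2 0.3927; Unit 3A 0.0620.
Unrounded shares: Unit 2C 4,791.63; Unit 1A 3,381.91; Unit PH1 2,977.18; Unit PH2 8,030.37; Unit 3A 1,268.91.
Rounded to nearest $50: Unit 2C $4,800; Unit 1A $3,400; Unit PH1 $3,000; Unit PH2 $8,050; Unit 3A $1,250. Sum = $20,500.
Difference $20,450 − $20,500 = −$50 applied to largest allocation (Unit PH2): Unit PH2 becomes $8,000.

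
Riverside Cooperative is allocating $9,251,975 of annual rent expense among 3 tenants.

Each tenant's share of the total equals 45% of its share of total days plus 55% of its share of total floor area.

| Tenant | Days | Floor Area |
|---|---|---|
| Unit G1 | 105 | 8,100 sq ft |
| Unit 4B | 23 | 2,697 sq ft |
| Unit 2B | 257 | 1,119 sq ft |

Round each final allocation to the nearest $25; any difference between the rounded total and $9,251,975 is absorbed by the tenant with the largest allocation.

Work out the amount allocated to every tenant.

Days total 385; floor area total 11,916.
Composite weights (45% days + 55% floor area): Unit G1 0.4966; Unit 4B 0.1514; Unit 2B 0.3520.
Proportional shares: Unit G1 4,594,478.44; Unit 4B 1,400,443.74; Unit 2B 3,257,052.82.
At nearest $25: Unit G1 $4,594,475; Unit 4B $1,400,450; Unit 2B $3,257,050. Sum = $9,251,975.
Sum already equals the total — no adjustment.

Unit G1: $4,594,475 | Unit 4B: $1,400,450 | Unit 2B: $3,257,050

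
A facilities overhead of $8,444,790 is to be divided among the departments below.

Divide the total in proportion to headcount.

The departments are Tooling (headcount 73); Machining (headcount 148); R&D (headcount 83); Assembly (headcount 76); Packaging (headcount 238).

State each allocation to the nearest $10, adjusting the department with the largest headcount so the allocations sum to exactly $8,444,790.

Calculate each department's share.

Combined headcount = 73 + 148 + 83 + 76 + 238 = 618.
Raw shares: Tooling 997,523.74; Machining 2,022,376.89; R&D 1,134,170.83; Assembly 1,038,517.86; Packaging 3,252,200.68.
After rounding ($10): Tooling $997,520; Machining $2,022,380; R&D $1,134,170; Assembly $1,038,520; Packaging $3,252,200. Sum = $8,444,790.
Rounded total matches; no reconciliation needed.

Tooling: $997,520 | Machining: $2,022,380 | R&D: $1,134,170 | Assembly: $1,038,520 | Packaging: $3,252,200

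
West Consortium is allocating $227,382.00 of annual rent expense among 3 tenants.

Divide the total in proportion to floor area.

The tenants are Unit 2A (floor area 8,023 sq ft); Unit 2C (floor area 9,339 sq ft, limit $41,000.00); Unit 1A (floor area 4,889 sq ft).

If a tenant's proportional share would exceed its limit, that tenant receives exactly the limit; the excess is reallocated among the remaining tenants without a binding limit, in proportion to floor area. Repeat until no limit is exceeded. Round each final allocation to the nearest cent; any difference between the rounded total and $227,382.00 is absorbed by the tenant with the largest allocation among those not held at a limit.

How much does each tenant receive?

Unit 2A: $115,810.31 | Unit 2C: $41,000.00 | Unit 1A: $70,571.69

Floor area total: 22,251.
Unconstrained shares: Unit 2A 81,986.6876; Unit 2C 95,434.8343; Unit 1A 49,960.4781.
Cap binds for Unit 2C ($41,000.00); remaining pool $186,382.00 reallocated over remaining floor area 12,912.
Redistributed shares: Unit 2A 115,810.3149 → $115,810.31; Unit 1A 70,571.6851 → $70,571.69.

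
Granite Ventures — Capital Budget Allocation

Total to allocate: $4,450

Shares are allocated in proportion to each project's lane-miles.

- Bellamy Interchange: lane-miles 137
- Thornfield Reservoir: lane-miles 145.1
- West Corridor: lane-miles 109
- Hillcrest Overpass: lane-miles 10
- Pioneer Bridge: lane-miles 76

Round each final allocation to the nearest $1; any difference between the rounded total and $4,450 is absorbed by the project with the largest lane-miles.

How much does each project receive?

Bellamy Interchange: $1,278; Thornfield Reservoir: $1,353; West Corridor: $1,017; Hillcrest Overpass: $93; Pioneer Bridge: $709

Lane-miles total: 137 + 145.1 + 109 + 10 + 76 = 477.1.
Raw shares: Bellamy Interchange 1,277.82; Thornfield Reservoir 1,353.37; West Corridor 1,016.66; Hillcrest Overpass 93.27; Pioneer Bridge 708.87.
After rounding ($1): Bellamy Interchange $1,278; Thornfield Reservoir $1,353; West Corridor $1,017; Hillcrest Overpass $93; Pioneer Bridge $709. Sum = $4,450.
Rounded total matches; no reconciliation needed.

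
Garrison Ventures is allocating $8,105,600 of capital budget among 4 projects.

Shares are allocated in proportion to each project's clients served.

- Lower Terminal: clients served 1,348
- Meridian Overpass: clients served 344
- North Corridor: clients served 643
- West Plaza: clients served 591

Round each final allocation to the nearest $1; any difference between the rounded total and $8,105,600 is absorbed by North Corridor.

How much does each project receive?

Combined clients served = 2,926.
Unrounded shares: Lower Terminal 1,348/2,926 × $8,105,600 = 3,734,227.20; Meridian Overpass 344/2,926 × $8,105,600 = 952,948.19; North Corridor 643/2,926 × $8,105,600 = 1,781,237.46; West Plaza 591/2,926 × $8,105,600 = 1,637,187.15.
Rounded to nearest $1: Lower Terminal $3,734,227; Meridian Overpass $952,948; North Corridor $1,781,237; West Plaza $1,637,187. Sum = $8,105,599.
Difference $8,105,600 − $8,105,599 = +$1 applied to North Corridor: North Corridor becomes $1,781,238.

Lower Terminal: $3,734,227; Meridian Overpass: $952,948; North Corridor: $1,781,238; West Plaza: $1,637,187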